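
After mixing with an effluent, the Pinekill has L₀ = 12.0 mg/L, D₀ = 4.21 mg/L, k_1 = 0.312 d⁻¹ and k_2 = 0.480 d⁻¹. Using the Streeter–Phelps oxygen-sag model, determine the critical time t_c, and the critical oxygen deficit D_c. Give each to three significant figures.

t_c = [1/(k_2−k_1)] ln[(k_2/k_1)(1 − D₀(k_2−k_1)/(k_1 L₀))]
= [1/(0.480−0.312)] ln[(0.480/0.312)(1 − 4.21×0.1680/(0.312×12.0))]
= (1/0.1680) ln[1.538 × 0.8111] = 5.952 × ln(1.248) = 5.952 × 0.2214 = 1.318 d.
L(t_c) = L₀ e^(−k_1 t_c) = 12.0 × 0.6629 = 7.954 mg/L, and at the critical point k_2 D_c = k_1 L, so D_c = (0.312/0.480) × 7.954 = 5.170 mg/L.

t_c ≈ 1.32 d; D_c ≈ 5.17 mg/L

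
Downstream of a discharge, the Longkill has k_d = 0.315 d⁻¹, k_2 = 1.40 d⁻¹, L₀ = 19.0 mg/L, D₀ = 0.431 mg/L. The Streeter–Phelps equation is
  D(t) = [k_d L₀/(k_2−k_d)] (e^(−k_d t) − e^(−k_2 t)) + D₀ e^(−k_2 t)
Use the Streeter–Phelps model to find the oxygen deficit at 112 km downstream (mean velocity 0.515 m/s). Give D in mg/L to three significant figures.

D ≈ 2.35 mg/L

Travel time t = x/v = 112 km / (0.515 m/s) = 112000 m / 0.515 m/s = 217500 s = 2.517 d.
k_d L₀/(k_2−k_d) = 0.315×19.0/(1.40−0.315) = 5.985/1.085 = 5.516 mg/L.
e^(−k_d t) = e^(−0.315×2.517) = 0.4525; e^(−k_2 t) = e^(−1.40×2.517) = 0.02948.
D = 5.516 × (0.4525 − 0.02948) + 0.431 × 0.02948 = 2.334 + 0.01271 = 2.346 mg/L.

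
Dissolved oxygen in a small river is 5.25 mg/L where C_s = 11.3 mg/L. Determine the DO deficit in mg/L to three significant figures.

D = C_s − C = 11.3 − 5.25 = 6.05 mg/L.

D ≈ 6.05 mg/L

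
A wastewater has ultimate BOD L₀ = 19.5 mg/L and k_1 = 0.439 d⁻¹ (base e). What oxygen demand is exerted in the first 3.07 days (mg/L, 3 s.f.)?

y_t = L₀(1 − e^(−k_1 t)) = 19.5 × (1 − e^(−0.439×3.07))
= 19.5 × (1 − 0.2598) = 19.5 × 0.7402 = 14.43 mg/L.

y ≈ 14.4 mg/L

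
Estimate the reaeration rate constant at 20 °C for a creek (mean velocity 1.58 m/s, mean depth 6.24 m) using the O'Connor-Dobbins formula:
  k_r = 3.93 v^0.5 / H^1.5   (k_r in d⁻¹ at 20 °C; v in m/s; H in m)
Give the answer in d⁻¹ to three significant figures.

k_r = 3.93 × 1.58^0.5 / 6.24^1.5 = 3.93 × 1.257 / 15.59 = 0.3169 d⁻¹.

k_r ≈ 0.317 d⁻¹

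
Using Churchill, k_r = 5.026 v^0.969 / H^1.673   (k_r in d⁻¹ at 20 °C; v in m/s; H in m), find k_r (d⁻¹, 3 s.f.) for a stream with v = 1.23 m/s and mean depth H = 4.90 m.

k_r ≈ 0.430 d⁻¹

k_r = 5.026 × 1.23^0.969 / 4.90^1.673 = 5.026 × 1.222 / 14.28 = 0.4302 d⁻¹.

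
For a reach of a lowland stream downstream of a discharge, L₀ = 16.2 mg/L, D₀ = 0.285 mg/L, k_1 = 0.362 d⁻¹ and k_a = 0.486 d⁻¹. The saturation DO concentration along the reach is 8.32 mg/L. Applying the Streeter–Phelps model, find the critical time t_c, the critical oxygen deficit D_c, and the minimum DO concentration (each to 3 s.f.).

At the critical point dD/dt = 0, so k_1 L₀ e^(−k_1 t) = k_a D. Substituting D(t) from the Streeter–Phelps equation and solving for t gives
t_c = ln[(k_a/k_1)(1 − D₀(k_a−k_1)/(k_1 L₀))] / (k_a−k_1).
Here k_a−k_1 = 0.1240 d⁻¹ and 1 − D₀(k_a−k_1)/(k_1 L₀) = 1 − 0.285×0.1240/(0.362×16.2) = 0.9940, so
t_c = ln(1.343 × 0.9940) / 0.1240 = 0.2885 / 0.1240 = 2.327 d.
L(t_c) = L₀ e^(−k_1 t_c) = 16.2 × 0.4307 = 6.978 mg/L, and at the critical point k_a D_c = k_1 L, so D_c = (0.362/0.486) × 6.978 = 5.197 mg/L.
Minimum DO = C_s − D_c = 8.32 − 5.197 = 3.123 mg/L.

t_c ≈ 2.33 d; D_c ≈ 5.20 mg/L; min DO ≈ 3.12 mg/L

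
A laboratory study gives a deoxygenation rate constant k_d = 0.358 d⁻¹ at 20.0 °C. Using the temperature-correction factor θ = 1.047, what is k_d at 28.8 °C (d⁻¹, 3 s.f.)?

k_d ≈ 0.536 d⁻¹

k_d(T₂) = k_d(T₁) · θ^(T₂−T₁) = 0.358 × 1.047^(28.8−20.0)
= 0.358 × 1.047^8.80 = 0.358 × 1.498 = 0.5363 d⁻¹.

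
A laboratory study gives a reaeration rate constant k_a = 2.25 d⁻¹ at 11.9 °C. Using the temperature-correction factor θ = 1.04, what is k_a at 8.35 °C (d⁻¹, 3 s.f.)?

k_a ≈ 1.96 d⁻¹

k_a(T₂) = k_a(T₁) · θ^(T₂−T₁) = 2.25 × 1.04^(8.35−11.9)
= 2.25 × 1.04^-3.55 = 2.25 × 0.8700 = 1.958 d⁻¹.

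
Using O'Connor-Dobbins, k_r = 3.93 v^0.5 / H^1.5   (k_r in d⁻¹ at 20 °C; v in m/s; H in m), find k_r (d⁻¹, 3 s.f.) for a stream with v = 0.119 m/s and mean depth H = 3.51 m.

k_r = 3.93 × 0.119^0.5 / 3.51^1.5 = 3.93 × 0.3450 / 6.576 = 0.2062 d⁻¹.

k_r ≈ 0.206 d⁻¹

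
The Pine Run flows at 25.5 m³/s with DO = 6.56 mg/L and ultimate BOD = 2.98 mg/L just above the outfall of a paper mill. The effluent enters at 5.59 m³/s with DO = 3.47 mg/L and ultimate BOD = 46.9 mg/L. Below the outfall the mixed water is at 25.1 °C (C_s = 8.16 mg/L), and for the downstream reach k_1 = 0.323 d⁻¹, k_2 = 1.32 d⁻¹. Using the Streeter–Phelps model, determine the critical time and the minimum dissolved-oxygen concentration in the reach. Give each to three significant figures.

Mixed DO = (25.5×6.56 + 5.59×3.47)/(25.5+5.59) = 186.7/31.09 = 6.004 mg/L.
Mixed L₀ = (25.5×2.98 + 5.59×46.9)/(31.09) = 338.2/31.09 = 10.88 mg/L.
Initial deficit D₀ = C_s − DO₀ = 8.16 − 6.004 = 2.156 mg/L.
t_c = (1/0.9970) ln[(1.32/0.323)(1 − 2.156×0.9970/(0.323×10.88))] = 1.003 × ln(1.587) = 0.4631 d.
D_c = (0.323/1.32) × 10.88 × e^(−0.323×0.4631) = 0.2447 × 10.88 × 0.8611 = 2.292 mg/L.
Minimum DO = 8.16 − 2.292 = 5.868 mg/L.

t_c ≈ 0.463 d; minimum DO ≈ 5.87 mg/L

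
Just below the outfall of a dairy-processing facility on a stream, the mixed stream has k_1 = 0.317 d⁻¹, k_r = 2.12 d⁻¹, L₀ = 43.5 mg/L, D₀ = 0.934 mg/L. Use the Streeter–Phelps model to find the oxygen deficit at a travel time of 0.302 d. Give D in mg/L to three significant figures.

k_1 L₀/(k_r−k_1) = 0.317×43.5/(2.12−0.317) = 13.79/1.803 = 7.648 mg/L.
e^(−k_1 t) = e^(−0.317×0.3020) = 0.9087; e^(−k_r t) = e^(−2.12×0.3020) = 0.5272.
D = 7.648 × (0.9087 − 0.5272) + 0.934 × 0.5272 = 2.918 + 0.4924 = 3.410 mg/L.

D ≈ 3.41 mg/L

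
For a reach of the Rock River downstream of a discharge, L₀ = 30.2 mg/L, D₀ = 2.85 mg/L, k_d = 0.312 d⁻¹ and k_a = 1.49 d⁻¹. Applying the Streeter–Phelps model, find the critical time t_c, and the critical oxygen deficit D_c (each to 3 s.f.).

At the critical point dD/dt = 0, so k_d L₀ e^(−k_d t) = k_a D. Substituting D(t) from the Streeter–Phelps equation and solving for t gives
t_c = ln[(k_a/k_d)(1 − D₀(k_a−k_d)/(k_d L₀))] / (k_a−k_d).
Here k_a−k_d = 1.178 d⁻¹ and 1 − D₀(k_a−k_d)/(k_d L₀) = 1 − 2.85×1.178/(0.312×30.2) = 0.6437, so
t_c = ln(4.776 × 0.6437) / 1.178 = 1.123 / 1.178 = 0.9533 d.
L(t_c) = L₀ e^(−k_d t_c) = 30.2 × 0.7427 = 22.43 mg/L, and at the critical point k_a D_c = k_d L, so D_c = (0.312/1.49) × 22.43 = 4.697 mg/L.

t_c ≈ 0.953 d; D_c ≈ 4.70 mg/L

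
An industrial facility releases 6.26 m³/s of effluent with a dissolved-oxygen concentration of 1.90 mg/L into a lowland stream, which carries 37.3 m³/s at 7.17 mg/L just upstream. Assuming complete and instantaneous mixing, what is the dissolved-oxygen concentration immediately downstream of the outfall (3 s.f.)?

Flow-weighted mixing: C = (Q_r C_r + Q_w C_w)/(Q_r + Q_w)
= (37.3×7.17 + 6.26×1.90)/(37.3 + 6.26) = 279.3/43.56 = 6.413 mg/L.

6.41 mg/L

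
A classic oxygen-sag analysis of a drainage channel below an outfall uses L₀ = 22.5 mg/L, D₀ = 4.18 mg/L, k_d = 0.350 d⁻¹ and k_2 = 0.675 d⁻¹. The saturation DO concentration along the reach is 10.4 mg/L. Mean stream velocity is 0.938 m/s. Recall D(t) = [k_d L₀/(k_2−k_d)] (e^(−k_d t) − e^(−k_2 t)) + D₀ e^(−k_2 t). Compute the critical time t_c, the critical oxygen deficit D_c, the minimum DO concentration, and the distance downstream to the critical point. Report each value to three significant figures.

At the critical point dD/dt = 0, so k_d L₀ e^(−k_d t) = k_2 D. Substituting D(t) from the Streeter–Phelps equation and solving for t gives
t_c = ln[(k_2/k_d)(1 − D₀(k_2−k_d)/(k_d L₀))] / (k_2−k_d).
Here k_2−k_d = 0.3250 d⁻¹ and 1 − D₀(k_2−k_d)/(k_d L₀) = 1 − 4.18×0.3250/(0.350×22.5) = 0.8275, so
t_c = ln(1.929 × 0.8275) / 0.3250 = 0.4674 / 0.3250 = 1.438 d.
D_c = (k_d/k_2) L₀ e^(−k_d t_c) = (0.350/0.675) × 22.5 × e^(−0.350×1.438) = 0.5185 × 22.5 × 0.6045 = 7.052 mg/L.
Minimum DO = C_s − D_c = 10.4 − 7.052 = 3.348 mg/L.
x_c = v t_c = 0.938 m/s × 1.438 d × 86400 s/d = 116600 m ≈ 117 km.

t_c ≈ 1.44 d; D_c ≈ 7.05 mg/L; min DO ≈ 3.35 mg/L; x_c ≈ 117 km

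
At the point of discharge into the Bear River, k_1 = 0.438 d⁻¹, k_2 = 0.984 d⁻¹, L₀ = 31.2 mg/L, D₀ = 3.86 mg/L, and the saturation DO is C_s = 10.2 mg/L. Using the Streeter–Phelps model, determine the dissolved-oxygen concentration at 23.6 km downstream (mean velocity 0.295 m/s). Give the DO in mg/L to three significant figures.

DO ≈ 2.03 mg/L

Travel time t = x/v = 23.6 km / (0.295 m/s) = 23600 m / 0.295 m/s = 80000 s = 0.9259 d.
k_1 L₀/(k_2−k_1) = 0.438×31.2/(0.984−0.438) = 13.67/0.5460 = 25.03 mg/L.
e^(−k_1 t) = e^(−0.438×0.9259) = 0.6666; e^(−k_2 t) = e^(−0.984×0.9259) = 0.4021.
D = 25.03 × (0.6666 − 0.4021) + 3.86 × 0.4021 = 6.621 + 1.552 = 8.173 mg/L.
DO = C_s − D = 10.2 − 8.173 = 2.027 mg/L.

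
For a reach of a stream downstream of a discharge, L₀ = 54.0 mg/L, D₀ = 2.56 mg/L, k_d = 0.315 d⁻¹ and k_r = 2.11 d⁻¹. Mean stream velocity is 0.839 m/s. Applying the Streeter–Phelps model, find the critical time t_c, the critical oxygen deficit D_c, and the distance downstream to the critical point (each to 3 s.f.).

t_c ≈ 0.884 d; D_c ≈ 6.10 mg/L; x_c ≈ 64.1 km

With k_r/k_d = 6.698 and 1 − D₀(k_r−k_d)/(k_d L₀) = 0.7299,
t_c = ln(6.698 × 0.7299) / (2.11 − 0.315) = ln(4.889) / 1.795 = 1.587/1.795 = 0.8841 d.
D_c = (k_d/k_r) L₀ e^(−k_d t_c) = (0.315/2.11) × 54.0 × e^(−0.315×0.8841) = 0.1493 × 54.0 × 0.7569 = 6.102 mg/L.
x_c = v t_c = 0.839 m/s × 0.8841 d × 86400 s/d = 64090 m ≈ 64.1 km.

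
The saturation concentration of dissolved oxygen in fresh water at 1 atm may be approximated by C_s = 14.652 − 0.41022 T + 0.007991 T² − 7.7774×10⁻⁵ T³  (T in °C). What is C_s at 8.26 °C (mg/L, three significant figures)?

C_s = 14.652 − 0.41022×8.26 + 0.007991×8.26² − 7.7774×10⁻⁵×8.26³ = 11.76 mg/L.

C_s ≈ 11.8 mg/L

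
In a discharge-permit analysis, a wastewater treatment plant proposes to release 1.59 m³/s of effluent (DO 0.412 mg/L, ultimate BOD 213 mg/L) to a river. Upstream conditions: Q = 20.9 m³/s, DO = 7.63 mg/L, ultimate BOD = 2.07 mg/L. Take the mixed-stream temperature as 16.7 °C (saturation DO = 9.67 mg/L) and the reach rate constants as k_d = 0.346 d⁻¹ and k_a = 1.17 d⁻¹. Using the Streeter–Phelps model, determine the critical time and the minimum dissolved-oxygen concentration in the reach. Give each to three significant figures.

t_c ≈ 0.941 d; minimum DO ≈ 6.04 mg/L

Mixed DO = (20.9×7.63 + 1.59×0.412)/(20.9+1.59) = 160.1/22.49 = 7.120 mg/L.
Mixed L₀ = (20.9×2.07 + 1.59×213)/(22.49) = 381.9/22.49 = 16.98 mg/L.
Initial deficit D₀ = C_s − DO₀ = 9.67 − 7.120 = 2.550 mg/L.
t_c = (1/0.8240) ln[(1.17/0.346)(1 − 2.550×0.8240/(0.346×16.98))] = 1.214 × ln(2.172) = 0.9414 d.
D_c = (0.346/1.17) × 16.98 × e^(−0.346×0.9414) = 0.2957 × 16.98 × 0.7220 = 3.626 mg/L.
Minimum DO = 9.67 − 3.626 = 6.044 mg/L.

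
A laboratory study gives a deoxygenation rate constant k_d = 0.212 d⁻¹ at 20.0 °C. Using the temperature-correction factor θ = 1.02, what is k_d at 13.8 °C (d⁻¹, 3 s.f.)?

k_d ≈ 0.188 d⁻¹

k_d(T₂) = k_d(T₁) · θ^(T₂−T₁) = 0.212 × 1.02^(13.8−20.0)
= 0.212 × 1.02^-6.20 = 0.212 × 0.8845 = 0.1875 d⁻¹.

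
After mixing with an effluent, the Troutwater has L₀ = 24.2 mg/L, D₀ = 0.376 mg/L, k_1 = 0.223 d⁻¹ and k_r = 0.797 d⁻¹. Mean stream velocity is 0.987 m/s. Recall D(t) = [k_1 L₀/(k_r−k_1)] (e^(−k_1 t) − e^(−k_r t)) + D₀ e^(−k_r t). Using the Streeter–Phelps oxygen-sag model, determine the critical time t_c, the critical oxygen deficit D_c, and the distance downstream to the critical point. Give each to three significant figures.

With k_r/k_1 = 3.574 and 1 − D₀(k_r−k_1)/(k_1 L₀) = 0.9600,
t_c = ln(3.574 × 0.9600) / (0.797 − 0.223) = ln(3.431) / 0.5740 = 1.233/0.5740 = 2.148 d.
L(t_c) = L₀ e^(−k_1 t_c) = 24.2 × 0.6194 = 14.99 mg/L, and at the critical point k_r D_c = k_1 L, so D_c = (0.223/0.797) × 14.99 = 4.194 mg/L.
x_c = v t_c = 0.987 m/s × 2.148 d × 86400 s/d = 183200 m ≈ 183 km.

t_c ≈ 2.15 d; D_c ≈ 4.19 mg/L; x_c ≈ 183 km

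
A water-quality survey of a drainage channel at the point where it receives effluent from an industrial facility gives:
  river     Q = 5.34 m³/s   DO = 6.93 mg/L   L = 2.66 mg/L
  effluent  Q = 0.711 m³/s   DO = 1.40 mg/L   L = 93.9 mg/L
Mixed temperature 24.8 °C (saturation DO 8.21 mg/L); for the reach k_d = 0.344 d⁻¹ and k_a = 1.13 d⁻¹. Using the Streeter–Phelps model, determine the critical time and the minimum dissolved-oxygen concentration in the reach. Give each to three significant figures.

Mixed DO = (5.34×6.93 + 0.711×1.40)/(5.34+0.711) = 38.00/6.051 = 6.280 mg/L.
Mixed L₀ = (5.34×2.66 + 0.711×93.9)/(6.051) = 80.97/6.051 = 13.38 mg/L.
Initial deficit D₀ = C_s − DO₀ = 8.21 − 6.280 = 1.930 mg/L.
t_c = (1/0.7860) ln[(1.13/0.344)(1 − 1.930×0.7860/(0.344×13.38))] = 1.272 × ln(2.202) = 1.005 d.
D_c = (0.344/1.13) × 13.38 × e^(−0.344×1.005) = 0.3044 × 13.38 × 0.7078 = 2.883 mg/L.
Minimum DO = 8.21 − 2.883 = 5.327 mg/L.

t_c ≈ 1.00 d; minimum DO ≈ 5.33 mg/L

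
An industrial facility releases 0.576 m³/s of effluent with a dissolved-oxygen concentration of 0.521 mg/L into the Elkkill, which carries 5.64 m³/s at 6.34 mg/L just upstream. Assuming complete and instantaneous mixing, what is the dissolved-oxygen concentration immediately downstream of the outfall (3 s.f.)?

Flow-weighted mixing: C = (Q_r C_r + Q_w C_w)/(Q_r + Q_w)
= (5.64×6.34 + 0.576×0.521)/(5.64 + 0.576) = 36.06/6.216 = 5.801 mg/L.

5.80 mg/L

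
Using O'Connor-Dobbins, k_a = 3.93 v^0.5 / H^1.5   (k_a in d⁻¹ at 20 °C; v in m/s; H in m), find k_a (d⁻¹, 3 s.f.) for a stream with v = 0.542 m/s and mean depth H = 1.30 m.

k_a ≈ 1.95 d⁻¹

k_a = 3.93 × 0.542^0.5 / 1.30^1.5 = 3.93 × 0.7362 / 1.482 = 1.952 d⁻¹.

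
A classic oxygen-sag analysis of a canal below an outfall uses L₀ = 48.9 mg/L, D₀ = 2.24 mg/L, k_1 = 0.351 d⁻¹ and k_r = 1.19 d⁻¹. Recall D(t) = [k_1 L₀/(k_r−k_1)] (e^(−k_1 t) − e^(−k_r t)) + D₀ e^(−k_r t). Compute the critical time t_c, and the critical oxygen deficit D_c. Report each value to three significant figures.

t_c ≈ 1.32 d; D_c ≈ 9.08 mg/L

At the critical point dD/dt = 0, so k_1 L₀ e^(−k_1 t) = k_r D. Substituting D(t) from the Streeter–Phelps equation and solving for t gives
t_c = ln[(k_r/k_1)(1 − D₀(k_r−k_1)/(k_1 L₀))] / (k_r−k_1).
Here k_r−k_1 = 0.8390 d⁻¹ and 1 − D₀(k_r−k_1)/(k_1 L₀) = 1 − 2.24×0.8390/(0.351×48.9) = 0.8905, so
t_c = ln(3.390 × 0.8905) / 0.8390 = 1.105 / 0.8390 = 1.317 d.
L(t_c) = L₀ e^(−k_1 t_c) = 48.9 × 0.6299 = 30.80 mg/L, and at the critical point k_r D_c = k_1 L, so D_c = (0.351/1.19) × 30.80 = 9.085 mg/L.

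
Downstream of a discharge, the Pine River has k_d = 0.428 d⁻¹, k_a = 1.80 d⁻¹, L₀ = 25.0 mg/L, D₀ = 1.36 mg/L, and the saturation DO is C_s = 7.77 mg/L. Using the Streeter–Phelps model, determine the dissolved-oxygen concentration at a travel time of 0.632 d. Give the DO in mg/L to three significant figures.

k_d L₀/(k_a−k_d) = 0.428×25.0/(1.80−0.428) = 10.70/1.372 = 7.799 mg/L.
e^(−k_d t) = e^(−0.428×0.6320) = 0.7630; e^(−k_a t) = e^(−1.80×0.6320) = 0.3206.
D = 7.799 × (0.7630 − 0.3206) + 1.36 × 0.3206 = 3.450 + 0.4360 = 3.886 mg/L.
DO = C_s − D = 7.77 − 3.886 = 3.884 mg/L.

DO ≈ 3.88 mg/L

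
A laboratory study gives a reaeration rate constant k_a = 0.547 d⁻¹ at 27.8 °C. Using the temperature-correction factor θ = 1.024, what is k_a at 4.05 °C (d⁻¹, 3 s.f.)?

k_a ≈ 0.311 d⁻¹

k_a(T₂) = k_a(T₁) · θ^(T₂−T₁) = 0.547 × 1.024^(4.05−27.8)
= 0.547 × 1.024^-23.8 = 0.547 × 0.5693 = 0.3114 d⁻¹.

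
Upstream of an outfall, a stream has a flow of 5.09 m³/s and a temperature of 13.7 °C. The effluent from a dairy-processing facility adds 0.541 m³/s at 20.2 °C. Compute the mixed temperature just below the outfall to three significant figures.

Flow-weighted mixing: C = (Q_r C_r + Q_w C_w)/(Q_r + Q_w)
= (5.09×13.7 + 0.541×20.2)/(5.09 + 0.541) = 80.66/5.631 = 14.32 °C.

14.3 °C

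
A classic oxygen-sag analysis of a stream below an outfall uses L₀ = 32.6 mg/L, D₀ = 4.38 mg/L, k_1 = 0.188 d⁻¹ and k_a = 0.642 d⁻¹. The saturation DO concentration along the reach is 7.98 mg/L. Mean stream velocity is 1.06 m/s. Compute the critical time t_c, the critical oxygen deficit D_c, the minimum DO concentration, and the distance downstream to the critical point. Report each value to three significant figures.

At the critical point dD/dt = 0, so k_1 L₀ e^(−k_1 t) = k_a D. Substituting D(t) from the Streeter–Phelps equation and solving for t gives
t_c = ln[(k_a/k_1)(1 − D₀(k_a−k_1)/(k_1 L₀))] / (k_a−k_1).
Here k_a−k_1 = 0.4540 d⁻¹ and 1 − D₀(k_a−k_1)/(k_1 L₀) = 1 − 4.38×0.4540/(0.188×32.6) = 0.6755, so
t_c = ln(3.415 × 0.6755) / 0.4540 = 0.8359 / 0.4540 = 1.841 d.
L(t_c) = L₀ e^(−k_1 t_c) = 32.6 × 0.7074 = 23.06 mg/L, and at the critical point k_a D_c = k_1 L, so D_c = (0.188/0.642) × 23.06 = 6.753 mg/L.
Minimum DO = C_s − D_c = 7.98 − 6.753 = 1.227 mg/L.
x_c = v t_c = 1.06 m/s × 1.841 d × 86400 s/d = 168600 m ≈ 169 km.

t_c ≈ 1.84 d; D_c ≈ 6.75 mg/L; min DO ≈ 1.23 mg/L; x_c ≈ 169 km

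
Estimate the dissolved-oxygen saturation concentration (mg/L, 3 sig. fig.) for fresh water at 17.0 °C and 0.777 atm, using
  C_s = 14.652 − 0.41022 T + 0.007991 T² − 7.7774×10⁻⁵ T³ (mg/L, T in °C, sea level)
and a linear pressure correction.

C_s ≈ 7.46 mg/L

At sea level: C_s = 14.652 − 0.41022×17.0 + 0.007991×17.0² − 7.7774×10⁻⁵×17.0³ = 9.606 mg/L.
Pressure correction: C_s' = 9.606 × 0.777 = 7.464 mg/L.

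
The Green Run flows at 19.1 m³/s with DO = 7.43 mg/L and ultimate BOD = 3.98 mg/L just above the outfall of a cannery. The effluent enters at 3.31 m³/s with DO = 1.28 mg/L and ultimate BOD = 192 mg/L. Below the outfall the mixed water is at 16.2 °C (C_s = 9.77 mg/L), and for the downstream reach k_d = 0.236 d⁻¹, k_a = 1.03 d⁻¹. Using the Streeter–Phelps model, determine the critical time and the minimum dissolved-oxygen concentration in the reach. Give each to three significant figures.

t_c ≈ 1.32 d; minimum DO ≈ 4.45 mg/L

Mixed DO = (19.1×7.43 + 3.31×1.28)/(19.1+3.31) = 146.1/22.41 = 6.522 mg/L.
Mixed L₀ = (19.1×3.98 + 3.31×192)/(22.41) = 711.5/22.41 = 31.75 mg/L.
Initial deficit D₀ = C_s − DO₀ = 9.77 − 6.522 = 3.248 mg/L.
t_c = (1/0.7940) ln[(1.03/0.236)(1 − 3.248×0.7940/(0.236×31.75))] = 1.259 × ln(2.862) = 1.324 d.
D_c = (0.236/1.03) × 31.75 × e^(−0.236×1.324) = 0.2291 × 31.75 × 0.7316 = 5.322 mg/L.
Minimum DO = 9.77 − 5.322 = 4.448 mg/L.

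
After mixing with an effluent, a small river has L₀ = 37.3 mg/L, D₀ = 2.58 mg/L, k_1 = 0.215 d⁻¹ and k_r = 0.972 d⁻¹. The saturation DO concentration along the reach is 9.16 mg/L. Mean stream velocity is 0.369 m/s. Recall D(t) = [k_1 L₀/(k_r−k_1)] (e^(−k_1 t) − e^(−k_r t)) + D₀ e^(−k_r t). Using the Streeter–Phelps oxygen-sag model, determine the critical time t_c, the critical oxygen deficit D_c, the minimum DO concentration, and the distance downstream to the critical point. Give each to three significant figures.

With k_r/k_1 = 4.521 and 1 − D₀(k_r−k_1)/(k_1 L₀) = 0.7565,
t_c = ln(4.521 × 0.7565) / (0.972 − 0.215) = ln(3.420) / 0.7570 = 1.230/0.7570 = 1.624 d.
D_c = (k_1/k_r) L₀ e^(−k_1 t_c) = (0.215/0.972) × 37.3 × e^(−0.215×1.624) = 0.2212 × 37.3 × 0.7052 = 5.819 mg/L.
Minimum DO = C_s − D_c = 9.16 − 5.819 = 3.341 mg/L.
x_c = v t_c = 0.369 m/s × 1.624 d × 86400 s/d = 51790 m ≈ 51.8 km.

t_c ≈ 1.62 d; D_c ≈ 5.82 mg/L; min DO ≈ 3.34 mg/L; x_c ≈ 51.8 km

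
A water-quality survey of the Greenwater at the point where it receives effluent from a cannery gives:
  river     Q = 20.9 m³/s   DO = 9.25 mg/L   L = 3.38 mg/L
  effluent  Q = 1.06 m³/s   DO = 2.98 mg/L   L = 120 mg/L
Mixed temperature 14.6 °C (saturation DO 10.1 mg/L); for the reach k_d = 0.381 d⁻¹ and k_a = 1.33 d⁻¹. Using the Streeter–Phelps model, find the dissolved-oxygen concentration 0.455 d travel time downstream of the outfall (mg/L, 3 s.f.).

Mixed DO = (20.9×9.25 + 1.06×2.98)/(20.9+1.06) = 196.5/21.96 = 8.947 mg/L.
Mixed L₀ = (20.9×3.38 + 1.06×120)/(21.96) = 197.8/21.96 = 9.009 mg/L.
Initial deficit D₀ = C_s − DO₀ = 10.1 − 8.947 = 1.153 mg/L.
D(0.455) = [0.381×9.009/(1.33−0.381)](e^(−0.381×0.455) − e^(−1.33×0.455)) + 1.153 e^(−1.33×0.455)
= 3.617 × (0.8408 − 0.5460) + 1.153 × 0.5460 = 1.696 mg/L.
DO = 10.1 − 1.696 = 8.404 mg/L.

DO ≈ 8.40 mg/L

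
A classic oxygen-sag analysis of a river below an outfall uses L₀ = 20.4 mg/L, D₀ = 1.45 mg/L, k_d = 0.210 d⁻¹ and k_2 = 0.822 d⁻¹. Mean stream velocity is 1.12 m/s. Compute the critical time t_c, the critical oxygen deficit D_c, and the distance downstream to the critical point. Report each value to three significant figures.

With k_2/k_d = 3.914 and 1 − D₀(k_2−k_d)/(k_d L₀) = 0.7929,
t_c = ln(3.914 × 0.7929) / (0.822 − 0.210) = ln(3.103) / 0.6120 = 1.133/0.6120 = 1.851 d.
D_c = (k_d/k_2) L₀ e^(−k_d t_c) = (0.210/0.822) × 20.4 × e^(−0.210×1.851) = 0.2555 × 20.4 × 0.6780 = 3.534 mg/L.
x_c = v t_c = 1.12 m/s × 1.851 d × 86400 s/d = 179100 m ≈ 179 km.

t_c ≈ 1.85 d; D_c ≈ 3.53 mg/L; x_c ≈ 179 km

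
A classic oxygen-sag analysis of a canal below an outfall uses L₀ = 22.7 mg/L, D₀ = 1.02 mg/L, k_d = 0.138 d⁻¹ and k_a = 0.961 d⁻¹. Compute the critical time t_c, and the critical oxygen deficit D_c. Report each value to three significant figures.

t_c = [1/(k_a−k_d)] ln[(k_a/k_d)(1 − D₀(k_a−k_d)/(k_d L₀))]
= [1/(0.961−0.138)] ln[(0.961/0.138)(1 − 1.02×0.8230/(0.138×22.7))]
= (1/0.8230) ln[6.964 × 0.7320] = 1.215 × ln(5.098) = 1.215 × 1.629 = 1.979 d.
L(t_c) = L₀ e^(−k_d t_c) = 22.7 × 0.7610 = 17.27 mg/L, and at the critical point k_a D_c = k_d L, so D_c = (0.138/0.961) × 17.27 = 2.481 mg/L.

t_c ≈ 1.98 d; D_c ≈ 2.48 mg/L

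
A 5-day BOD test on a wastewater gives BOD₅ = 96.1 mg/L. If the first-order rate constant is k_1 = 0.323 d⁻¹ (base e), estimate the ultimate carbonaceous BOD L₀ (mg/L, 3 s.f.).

L₀ ≈ 120 mg/L

BOD₅ = L₀(1 − e^(−5k_1)) ⇒ L₀ = BOD₅ / (1 − e^(−5×0.323))
= 96.1 / (1 − 0.1989) = 96.1 / 0.8011 = 120.0 mg/L.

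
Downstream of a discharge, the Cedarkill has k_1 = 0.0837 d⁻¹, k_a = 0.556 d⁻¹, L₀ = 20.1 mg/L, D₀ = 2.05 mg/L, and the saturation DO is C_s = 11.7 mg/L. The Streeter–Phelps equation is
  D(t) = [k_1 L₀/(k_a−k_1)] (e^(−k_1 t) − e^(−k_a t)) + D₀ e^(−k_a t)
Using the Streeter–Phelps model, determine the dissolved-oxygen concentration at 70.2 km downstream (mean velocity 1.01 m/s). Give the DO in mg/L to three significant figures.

DO ≈ 9.34 mg/L

Travel time t = x/v = 70.2 km / (1.01 m/s) = 70200 m / 1.01 m/s = 69500 s = 0.8045 d.
k_1 L₀/(k_a−k_1) = 0.0837×20.1/(0.556−0.0837) = 1.682/0.4723 = 3.562 mg/L.
e^(−k_1 t) = e^(−0.0837×0.8045) = 0.9349; e^(−k_a t) = e^(−0.556×0.8045) = 0.6394.
D = 3.562 × (0.9349 − 0.6394) + 2.05 × 0.6394 = 1.053 + 1.311 = 2.363 mg/L.
DO = C_s − D = 11.7 − 2.363 = 9.337 mg/L.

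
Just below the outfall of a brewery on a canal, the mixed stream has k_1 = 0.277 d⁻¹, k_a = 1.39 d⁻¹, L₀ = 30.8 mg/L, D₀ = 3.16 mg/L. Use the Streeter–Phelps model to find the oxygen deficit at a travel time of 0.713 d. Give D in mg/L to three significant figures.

D ≈ 4.62 mg/L

k_1 L₀/(k_a−k_1) = 0.277×30.8/(1.39−0.277) = 8.532/1.113 = 7.665 mg/L.
e^(−k_1 t) = e^(−0.277×0.7130) = 0.8208; e^(−k_a t) = e^(−1.39×0.7130) = 0.3712.
D = 7.665 × (0.8208 − 0.3712) + 3.16 × 0.3712 = 3.446 + 1.173 = 4.619 mg/L.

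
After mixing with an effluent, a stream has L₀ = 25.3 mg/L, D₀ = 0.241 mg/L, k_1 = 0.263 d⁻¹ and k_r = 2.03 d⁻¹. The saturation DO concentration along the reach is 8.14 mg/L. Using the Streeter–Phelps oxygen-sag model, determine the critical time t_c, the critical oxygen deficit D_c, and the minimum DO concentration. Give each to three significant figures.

t_c ≈ 1.12 d; D_c ≈ 2.44 mg/L; min DO ≈ 5.70 mg/L

t_c = [1/(k_r−k_1)] ln[(k_r/k_1)(1 − D₀(k_r−k_1)/(k_1 L₀))]
= [1/(2.03−0.263)] ln[(2.03/0.263)(1 − 0.241×1.767/(0.263×25.3))]
= (1/1.767) ln[7.719 × 0.9360] = 0.5659 × ln(7.225) = 0.5659 × 1.977 = 1.119 d.
D_c = (k_1/k_r) L₀ e^(−k_1 t_c) = (0.263/2.03) × 25.3 × e^(−0.263×1.119) = 0.1296 × 25.3 × 0.7450 = 2.442 mg/L.
Minimum DO = C_s − D_c = 8.14 − 2.442 = 5.698 mg/L.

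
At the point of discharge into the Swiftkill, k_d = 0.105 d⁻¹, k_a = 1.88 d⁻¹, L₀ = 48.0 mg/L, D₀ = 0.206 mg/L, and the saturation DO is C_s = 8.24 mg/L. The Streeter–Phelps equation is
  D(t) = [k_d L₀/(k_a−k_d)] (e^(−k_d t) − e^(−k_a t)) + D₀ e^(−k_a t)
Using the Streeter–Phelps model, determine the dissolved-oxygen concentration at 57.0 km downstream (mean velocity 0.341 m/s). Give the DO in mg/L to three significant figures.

DO ≈ 5.99 mg/L

Travel time t = x/v = 57.0 km / (0.341 m/s) = 57000 m / 0.341 m/s = 167200 s = 1.935 d.
k_d L₀/(k_a−k_d) = 0.105×48.0/(1.88−0.105) = 5.040/1.775 = 2.839 mg/L.
e^(−k_d t) = e^(−0.105×1.935) = 0.8162; e^(−k_a t) = e^(−1.88×1.935) = 0.02633.
D = 2.839 × (0.8162 − 0.02633) + 0.206 × 0.02633 = 2.243 + 0.005423 = 2.248 mg/L.
DO = C_s − D = 8.24 − 2.248 = 5.992 mg/L.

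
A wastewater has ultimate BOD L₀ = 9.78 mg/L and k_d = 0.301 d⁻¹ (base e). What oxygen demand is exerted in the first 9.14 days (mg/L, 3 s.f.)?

y_t = L₀(1 − e^(−k_d t)) = 9.78 × (1 − e^(−0.301×9.14))
= 9.78 × (1 − 0.06386) = 9.78 × 0.9361 = 9.155 mg/L.

y ≈ 9.16 mg/L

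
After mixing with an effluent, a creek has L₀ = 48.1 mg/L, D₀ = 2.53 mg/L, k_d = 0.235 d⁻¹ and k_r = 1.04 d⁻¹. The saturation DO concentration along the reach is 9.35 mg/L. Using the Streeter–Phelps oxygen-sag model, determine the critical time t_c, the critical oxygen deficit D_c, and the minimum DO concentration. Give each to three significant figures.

t_c ≈ 1.60 d; D_c ≈ 7.46 mg/L; min DO ≈ 1.89 mg/L

At the critical point dD/dt = 0, so k_d L₀ e^(−k_d t) = k_r D. Substituting D(t) from the Streeter–Phelps equation and solving for t gives
t_c = ln[(k_r/k_d)(1 − D₀(k_r−k_d)/(k_d L₀))] / (k_r−k_d).
Here k_r−k_d = 0.8050 d⁻¹ and 1 − D₀(k_r−k_d)/(k_d L₀) = 1 − 2.53×0.8050/(0.235×48.1) = 0.8198, so
t_c = ln(4.426 × 0.8198) / 0.8050 = 1.289 / 0.8050 = 1.601 d.
L(t_c) = L₀ e^(−k_d t_c) = 48.1 × 0.6865 = 33.02 mg/L, and at the critical point k_r D_c = k_d L, so D_c = (0.235/1.04) × 33.02 = 7.461 mg/L.
Minimum DO = C_s − D_c = 9.35 − 7.461 = 1.889 mg/L.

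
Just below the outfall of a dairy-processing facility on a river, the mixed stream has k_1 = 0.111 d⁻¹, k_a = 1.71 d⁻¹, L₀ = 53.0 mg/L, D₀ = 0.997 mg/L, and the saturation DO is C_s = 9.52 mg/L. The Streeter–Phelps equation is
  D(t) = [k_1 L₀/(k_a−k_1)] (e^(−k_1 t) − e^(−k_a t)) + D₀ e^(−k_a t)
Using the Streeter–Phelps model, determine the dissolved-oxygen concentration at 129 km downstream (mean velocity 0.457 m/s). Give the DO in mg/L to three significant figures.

DO ≈ 6.97 mg/L

Travel time t = x/v = 129 km / (0.457 m/s) = 129000 m / 0.457 m/s = 282300 s = 3.267 d.
k_1 L₀/(k_a−k_1) = 0.111×53.0/(1.71−0.111) = 5.883/1.599 = 3.679 mg/L.
e^(−k_1 t) = e^(−0.111×3.267) = 0.6958; e^(−k_a t) = e^(−1.71×3.267) = 0.003747.
D = 3.679 × (0.6958 − 0.003747) + 0.997 × 0.003747 = 2.546 + 0.003736 = 2.550 mg/L.
DO = C_s − D = 9.52 − 2.550 = 6.970 mg/L.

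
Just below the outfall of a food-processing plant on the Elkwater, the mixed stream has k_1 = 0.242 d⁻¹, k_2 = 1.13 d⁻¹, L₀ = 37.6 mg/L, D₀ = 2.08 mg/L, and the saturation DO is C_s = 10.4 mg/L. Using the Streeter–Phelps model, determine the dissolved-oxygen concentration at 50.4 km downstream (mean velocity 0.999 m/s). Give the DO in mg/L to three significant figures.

DO ≈ 5.73 mg/L

Travel time t = x/v = 50.4 km / (0.999 m/s) = 50400 m / 0.999 m/s = 50450 s = 0.5839 d.
k_1 L₀/(k_2−k_1) = 0.242×37.6/(1.13−0.242) = 9.099/0.8880 = 10.25 mg/L.
e^(−k_1 t) = e^(−0.242×0.5839) = 0.8682; e^(−k_2 t) = e^(−1.13×0.5839) = 0.5169.
D = 10.25 × (0.8682 − 0.5169) + 2.08 × 0.5169 = 3.600 + 1.075 = 4.675 mg/L.
DO = C_s − D = 10.4 − 4.675 = 5.725 mg/L.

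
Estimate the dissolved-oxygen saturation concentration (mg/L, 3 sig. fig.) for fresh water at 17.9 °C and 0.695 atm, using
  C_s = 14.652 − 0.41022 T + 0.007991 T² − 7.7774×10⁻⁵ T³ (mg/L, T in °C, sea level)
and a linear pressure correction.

At sea level: C_s = 14.652 − 0.41022×17.9 + 0.007991×17.9² − 7.7774×10⁻⁵×17.9³ = 9.423 mg/L.
Pressure correction: C_s' = 9.423 × 0.695 = 6.549 mg/L.

C_s ≈ 6.55 mg/L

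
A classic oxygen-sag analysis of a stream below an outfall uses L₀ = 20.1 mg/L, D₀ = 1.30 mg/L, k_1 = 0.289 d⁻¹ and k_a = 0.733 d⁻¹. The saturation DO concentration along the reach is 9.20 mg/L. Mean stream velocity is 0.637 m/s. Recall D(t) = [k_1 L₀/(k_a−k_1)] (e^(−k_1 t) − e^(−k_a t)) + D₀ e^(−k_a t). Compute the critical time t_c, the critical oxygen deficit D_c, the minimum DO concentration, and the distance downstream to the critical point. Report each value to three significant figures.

t_c ≈ 1.86 d; D_c ≈ 4.63 mg/L; min DO ≈ 4.57 mg/L; x_c ≈ 102 km

At the critical point dD/dt = 0, so k_1 L₀ e^(−k_1 t) = k_a D. Substituting D(t) from the Streeter–Phelps equation and solving for t gives
t_c = ln[(k_a/k_1)(1 − D₀(k_a−k_1)/(k_1 L₀))] / (k_a−k_1).
Here k_a−k_1 = 0.4440 d⁻¹ and 1 − D₀(k_a−k_1)/(k_1 L₀) = 1 − 1.30×0.4440/(0.289×20.1) = 0.9006, so
t_c = ln(2.536 × 0.9006) / 0.4440 = 0.8261 / 0.4440 = 1.861 d.
D_c = (k_1/k_a) L₀ e^(−k_1 t_c) = (0.289/0.733) × 20.1 × e^(−0.289×1.861) = 0.3943 × 20.1 × 0.5841 = 4.629 mg/L.
Minimum DO = C_s − D_c = 9.20 − 4.629 = 4.571 mg/L.
x_c = v t_c = 0.637 m/s × 1.861 d × 86400 s/d = 102400 m ≈ 102 km.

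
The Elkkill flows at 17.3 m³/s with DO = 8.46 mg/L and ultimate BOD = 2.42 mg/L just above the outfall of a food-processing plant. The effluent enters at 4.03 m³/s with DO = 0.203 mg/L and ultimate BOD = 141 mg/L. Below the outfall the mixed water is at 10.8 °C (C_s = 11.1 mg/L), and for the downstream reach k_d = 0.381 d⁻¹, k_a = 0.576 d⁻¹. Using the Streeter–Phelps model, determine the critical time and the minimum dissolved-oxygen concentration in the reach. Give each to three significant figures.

t_c ≈ 1.72 d; minimum DO ≈ 1.27 mg/L

Mixed DO = (17.3×8.46 + 4.03×0.203)/(17.3+4.03) = 147.2/21.33 = 6.900 mg/L.
Mixed L₀ = (17.3×2.42 + 4.03×141)/(21.33) = 610.1/21.33 = 28.60 mg/L.
Initial deficit D₀ = C_s − DO₀ = 11.1 − 6.900 = 4.200 mg/L.
t_c = (1/0.1950) ln[(0.576/0.381)(1 − 4.200×0.1950/(0.381×28.60))] = 5.128 × ln(1.398) = 1.719 d.
D_c = (0.381/0.576) × 28.60 × e^(−0.381×1.719) = 0.6615 × 28.60 × 0.5195 = 9.829 mg/L.
Minimum DO = 11.1 − 9.829 = 1.271 mg/L.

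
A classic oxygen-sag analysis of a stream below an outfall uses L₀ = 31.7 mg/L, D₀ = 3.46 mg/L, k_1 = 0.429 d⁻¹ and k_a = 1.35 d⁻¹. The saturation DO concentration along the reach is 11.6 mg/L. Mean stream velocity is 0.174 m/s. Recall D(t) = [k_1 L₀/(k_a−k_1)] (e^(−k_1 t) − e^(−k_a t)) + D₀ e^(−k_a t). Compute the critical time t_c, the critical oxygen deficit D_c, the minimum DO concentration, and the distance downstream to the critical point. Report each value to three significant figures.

t_c ≈ 0.955 d; D_c ≈ 6.69 mg/L; min DO ≈ 4.91 mg/L; x_c ≈ 14.4 km

At the critical point dD/dt = 0, so k_1 L₀ e^(−k_1 t) = k_a D. Substituting D(t) from the Streeter–Phelps equation and solving for t gives
t_c = ln[(k_a/k_1)(1 − D₀(k_a−k_1)/(k_1 L₀))] / (k_a−k_1).
Here k_a−k_1 = 0.9210 d⁻¹ and 1 − D₀(k_a−k_1)/(k_1 L₀) = 1 − 3.46×0.9210/(0.429×31.7) = 0.7657, so
t_c = ln(3.147 × 0.7657) / 0.9210 = 0.8794 / 0.9210 = 0.9548 d.
L(t_c) = L₀ e^(−k_1 t_c) = 31.7 × 0.6639 = 21.05 mg/L, and at the critical point k_a D_c = k_1 L, so D_c = (0.429/1.35) × 21.05 = 6.688 mg/L.
Minimum DO = C_s − D_c = 11.6 − 6.688 = 4.912 mg/L.
x_c = v t_c = 0.174 m/s × 0.9548 d × 86400 s/d = 14350 m ≈ 14.4 km.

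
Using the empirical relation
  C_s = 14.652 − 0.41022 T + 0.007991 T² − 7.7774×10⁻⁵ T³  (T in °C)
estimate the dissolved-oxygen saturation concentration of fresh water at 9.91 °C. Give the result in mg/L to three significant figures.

C_s = 14.652 − 0.41022×9.91 + 0.007991×9.91² − 7.7774×10⁻⁵×9.91³ = 11.30 mg/L.

C_s ≈ 11.3 mg/L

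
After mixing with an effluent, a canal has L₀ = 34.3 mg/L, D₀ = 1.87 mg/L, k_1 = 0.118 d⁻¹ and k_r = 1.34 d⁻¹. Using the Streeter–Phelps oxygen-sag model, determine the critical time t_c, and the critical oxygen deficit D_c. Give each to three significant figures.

t_c ≈ 1.31 d; D_c ≈ 2.59 mg/L

At the critical point dD/dt = 0, so k_1 L₀ e^(−k_1 t) = k_r D. Substituting D(t) from the Streeter–Phelps equation and solving for t gives
t_c = ln[(k_r/k_1)(1 − D₀(k_r−k_1)/(k_1 L₀))] / (k_r−k_1).
Here k_r−k_1 = 1.222 d⁻¹ and 1 − D₀(k_r−k_1)/(k_1 L₀) = 1 − 1.87×1.222/(0.118×34.3) = 0.4354, so
t_c = ln(11.36 × 0.4354) / 1.222 = 1.598 / 1.222 = 1.308 d.
D_c = (k_1/k_r) L₀ e^(−k_1 t_c) = (0.118/1.34) × 34.3 × e^(−0.118×1.308) = 0.08806 × 34.3 × 0.8570 = 2.588 mg/L.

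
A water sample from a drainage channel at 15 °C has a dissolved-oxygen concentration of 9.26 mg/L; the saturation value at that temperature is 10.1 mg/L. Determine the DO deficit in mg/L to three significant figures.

D = C_s − C = 10.1 − 9.26 = 0.840 mg/L.

D ≈ 0.840 mg/L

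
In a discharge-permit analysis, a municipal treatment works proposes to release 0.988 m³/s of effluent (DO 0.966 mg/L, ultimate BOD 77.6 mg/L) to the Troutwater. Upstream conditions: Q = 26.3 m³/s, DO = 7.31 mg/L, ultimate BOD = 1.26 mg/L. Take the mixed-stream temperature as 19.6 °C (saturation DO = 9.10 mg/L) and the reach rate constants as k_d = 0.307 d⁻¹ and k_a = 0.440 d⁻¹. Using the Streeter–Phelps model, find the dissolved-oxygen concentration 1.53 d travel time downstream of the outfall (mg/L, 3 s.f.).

DO ≈ 7.00 mg/L

Mixed DO = (26.3×7.31 + 0.988×0.966)/(26.3+0.988) = 193.2/27.29 = 7.080 mg/L.
Mixed L₀ = (26.3×1.26 + 0.988×77.6)/(27.29) = 109.8/27.29 = 4.024 mg/L.
Initial deficit D₀ = C_s − DO₀ = 9.10 − 7.080 = 2.020 mg/L.
D(1.53) = [0.307×4.024/(0.440−0.307)](e^(−0.307×1.53) − e^(−0.440×1.53)) + 2.020 e^(−0.440×1.53)
= 9.288 × (0.6252 − 0.5101) + 2.020 × 0.5101 = 2.099 mg/L.
DO = 9.10 − 2.099 = 7.001 mg/L.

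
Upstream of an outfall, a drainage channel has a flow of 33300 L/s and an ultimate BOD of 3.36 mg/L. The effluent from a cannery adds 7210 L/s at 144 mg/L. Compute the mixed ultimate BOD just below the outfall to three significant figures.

Flow-weighted mixing: C = (Q_r C_r + Q_w C_w)/(Q_r + Q_w)
= (33300×3.36 + 7210×144)/(33300 + 7210) = 1.150×10^6/40510 = 28.39 mg/L.

28.4 mg/L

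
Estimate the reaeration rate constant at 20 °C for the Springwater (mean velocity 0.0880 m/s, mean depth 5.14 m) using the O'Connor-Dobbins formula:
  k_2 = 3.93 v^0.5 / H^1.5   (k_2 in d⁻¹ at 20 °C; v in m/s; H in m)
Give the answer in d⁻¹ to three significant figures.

k_2 = 3.93 × 0.0880^0.5 / 5.14^1.5 = 3.93 × 0.2966 / 11.65 = 0.1000 d⁻¹.

k_2 ≈ 0.100 d⁻¹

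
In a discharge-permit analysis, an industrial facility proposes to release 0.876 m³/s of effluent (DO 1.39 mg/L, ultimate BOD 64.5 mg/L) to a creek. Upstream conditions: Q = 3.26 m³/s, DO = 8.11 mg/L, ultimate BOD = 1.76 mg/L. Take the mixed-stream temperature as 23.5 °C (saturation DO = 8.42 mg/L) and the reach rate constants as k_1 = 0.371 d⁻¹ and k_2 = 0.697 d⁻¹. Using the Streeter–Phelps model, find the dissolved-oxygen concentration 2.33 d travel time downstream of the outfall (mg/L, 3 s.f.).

DO ≈ 4.24 mg/L

Mixed DO = (3.26×8.11 + 0.876×1.39)/(3.26+0.876) = 27.66/4.136 = 6.687 mg/L.
Mixed L₀ = (3.26×1.76 + 0.876×64.5)/(4.136) = 62.24/4.136 = 15.05 mg/L.
Initial deficit D₀ = C_s − DO₀ = 8.42 − 6.687 = 1.733 mg/L.
D(2.33) = [0.371×15.05/(0.697−0.371)](e^(−0.371×2.33) − e^(−0.697×2.33)) + 1.733 e^(−0.697×2.33)
= 17.13 × (0.4213 − 0.1971) + 1.733 × 0.1971 = 4.181 mg/L.
DO = 8.42 − 4.181 = 4.239 mg/L.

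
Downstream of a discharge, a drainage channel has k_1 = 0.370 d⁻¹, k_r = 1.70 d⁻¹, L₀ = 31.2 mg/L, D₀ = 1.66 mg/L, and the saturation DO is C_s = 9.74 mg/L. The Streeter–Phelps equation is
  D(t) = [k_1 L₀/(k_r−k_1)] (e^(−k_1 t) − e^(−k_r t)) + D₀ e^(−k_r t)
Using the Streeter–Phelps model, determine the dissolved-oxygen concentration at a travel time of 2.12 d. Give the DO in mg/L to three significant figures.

k_1 L₀/(k_r−k_1) = 0.370×31.2/(1.70−0.370) = 11.54/1.330 = 8.680 mg/L.
e^(−k_1 t) = e^(−0.370×2.120) = 0.4564; e^(−k_r t) = e^(−1.70×2.120) = 0.02721.
D = 8.680 × (0.4564 − 0.02721) + 1.66 × 0.02721 = 3.725 + 0.04518 = 3.770 mg/L.
DO = C_s − D = 9.74 − 3.770 = 5.970 mg/L.

DO ≈ 5.97 mg/L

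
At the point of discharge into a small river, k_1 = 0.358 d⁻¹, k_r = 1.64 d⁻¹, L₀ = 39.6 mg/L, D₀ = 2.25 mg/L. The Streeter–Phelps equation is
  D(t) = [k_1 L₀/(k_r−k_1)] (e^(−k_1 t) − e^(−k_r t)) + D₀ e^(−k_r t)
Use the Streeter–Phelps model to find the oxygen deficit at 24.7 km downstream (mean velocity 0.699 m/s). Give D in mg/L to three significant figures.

Travel time t = x/v = 24.7 km / (0.699 m/s) = 24700 m / 0.699 m/s = 35340 s = 0.4090 d.
k_1 L₀/(k_r−k_1) = 0.358×39.6/(1.64−0.358) = 14.18/1.282 = 11.06 mg/L.
e^(−k_1 t) = e^(−0.358×0.4090) = 0.8638; e^(−k_r t) = e^(−1.64×0.4090) = 0.5113.
D = 11.06 × (0.8638 − 0.5113) + 2.25 × 0.5113 = 3.898 + 1.151 = 5.048 mg/L.

D ≈ 5.05 mg/L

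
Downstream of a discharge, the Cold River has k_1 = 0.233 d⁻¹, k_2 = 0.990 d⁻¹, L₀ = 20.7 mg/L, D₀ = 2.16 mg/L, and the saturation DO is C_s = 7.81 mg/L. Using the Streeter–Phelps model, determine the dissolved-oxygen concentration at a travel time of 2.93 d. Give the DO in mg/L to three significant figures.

DO ≈ 4.82 mg/L

k_1 L₀/(k_2−k_1) = 0.233×20.7/(0.990−0.233) = 4.823/0.7570 = 6.371 mg/L.
e^(−k_1 t) = e^(−0.233×2.930) = 0.5053; e^(−k_2 t) = e^(−0.990×2.930) = 0.05498.
D = 6.371 × (0.5053 − 0.05498) + 2.16 × 0.05498 = 2.869 + 0.1188 = 2.988 mg/L.
DO = C_s − D = 7.81 − 2.988 = 4.822 mg/L.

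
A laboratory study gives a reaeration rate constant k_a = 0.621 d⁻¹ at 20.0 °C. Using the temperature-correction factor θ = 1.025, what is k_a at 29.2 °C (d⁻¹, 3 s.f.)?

k_a(T₂) = k_a(T₁) · θ^(T₂−T₁) = 0.621 × 1.025^(29.2−20.0)
= 0.621 × 1.025^9.20 = 0.621 × 1.255 = 0.7794 d⁻¹.

k_a ≈ 0.779 d⁻¹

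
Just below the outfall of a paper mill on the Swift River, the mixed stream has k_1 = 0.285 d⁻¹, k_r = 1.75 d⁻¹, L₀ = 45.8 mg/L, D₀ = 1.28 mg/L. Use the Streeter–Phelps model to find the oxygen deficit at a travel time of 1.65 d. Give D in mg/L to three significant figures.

D ≈ 5.14 mg/L

k_1 L₀/(k_r−k_1) = 0.285×45.8/(1.75−0.285) = 13.05/1.465 = 8.910 mg/L.
e^(−k_1 t) = e^(−0.285×1.650) = 0.6248; e^(−k_r t) = e^(−1.75×1.650) = 0.05572.
D = 8.910 × (0.6248 − 0.05572) + 1.28 × 0.05572 = 5.071 + 0.07132 = 5.142 mg/L.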